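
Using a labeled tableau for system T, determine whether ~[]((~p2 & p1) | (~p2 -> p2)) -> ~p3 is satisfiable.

1. ~[]((~p2 & p1) | (~p2 -> p2)) -> ~p3, 0
2. ~p3, 0
Accessibility: 0R0

Yes, satisfiable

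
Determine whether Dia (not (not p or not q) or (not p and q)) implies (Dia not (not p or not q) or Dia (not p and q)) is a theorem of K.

Valid

Tableau for the negation not (Dia (not (not p or not q) or (not p and q)) implies (Dia not (not p or not q) or Dia (not p and q))):
1. not (Dia (not (not p or not q) or (not p and q)) implies (Dia not (not p or not q) or Dia (not p and q))), 0
2. Dia (not (not p or not q) or (not p and q)), 0
3. not (Dia not (not p or not q) or Dia (not p and q)), 0
4. not Dia not (not p or not q), 0
5. not Dia (not p and q), 0
6. not (not p or not q) or (not p and q), 1
7. not p or not q, 1
8. not (not p and q), 1
9. not p and q, 1
10. not p, 1
11. q, 1
12. not q, 1
Accessibility: 0R1
Branch closes: q and not q both at 1.
All branches of the negation close; one closing branch shown above.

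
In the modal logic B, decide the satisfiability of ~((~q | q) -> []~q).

1. ~((~q | q) -> []~q), w0
2. ~q | q, w0
3. ~[]~q, w0
4. q, w0
5. q, w1
Accessibility: w0Rw0, w0Rw1, w1Rw0, w1Rw1

Satisfiable (open branch found)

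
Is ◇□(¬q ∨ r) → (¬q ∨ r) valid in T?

Not valid

Tableau for the negation ¬(◇□(¬q ∨ r) → (¬q ∨ r)):
1. ¬(◇□(¬q ∨ r) → (¬q ∨ r)), w0
2. ◇□(¬q ∨ r), w0   [¬→-rule on 1]
3. ¬(¬q ∨ r), w0   [¬→-rule on 1]
4. q, w0   [¬∨-rule on 3]
5. ¬r, w0   [¬∨-rule on 3]
6. □(¬q ∨ r), w1   [◇-rule on 2: fresh world w1, w0Rw1]
7. ¬q ∨ r, w1   [□-rule on 6 via w1Rw1]
8. r, w1   [∨-rule on 7 (branches; this branch)]
Accessibility: w0Rw0, w0Rw1, w1Rw1
The negation has an open branch (countermodel exists).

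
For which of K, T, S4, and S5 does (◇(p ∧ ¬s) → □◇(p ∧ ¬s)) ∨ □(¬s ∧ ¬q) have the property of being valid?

S5

S4-tableau for the negation ¬((◇(p ∧ ¬s) → □◇(p ∧ ¬s)) ∨ □(¬s ∧ ¬q)):
1. ¬((◇(p ∧ ¬s) → □◇(p ∧ ¬s)) ∨ □(¬s ∧ ¬q)), u
2. ¬(◇(p ∧ ¬s) → □◇(p ∧ ¬s)), u
3. ¬□(¬s ∧ ¬q), u
4. ◇(p ∧ ¬s), u
5. ¬□◇(p ∧ ¬s), u
6. ¬(¬s ∧ ¬q), v
7. q, v
8. p ∧ ¬s, w
9. p, w
10. ¬s, w
11. ¬◇(p ∧ ¬s), x
12. ¬(p ∧ ¬s), x
13. s, x
Accessibility: uRu, uRv, uRw, uRx, vRv, wRw, xRx
Complete open branch: countermodel on an S4-frame, so not valid in S4, nor in K, T (the same frame is also a K-frame and a T-frame).
S5-tableau for the negation ¬((◇(p ∧ ¬s) → □◇(p ∧ ¬s)) ∨ □(¬s ∧ ¬q)):
1. ¬((◇(p ∧ ¬s) → □◇(p ∧ ¬s)) ∨ □(¬s ∧ ¬q)), u
2. ¬(◇(p ∧ ¬s) → □◇(p ∧ ¬s)), u
3. ¬□(¬s ∧ ¬q), u
4. ◇(p ∧ ¬s), u
5. ¬□◇(p ∧ ¬s), u
6. ¬(¬s ∧ ¬q), v
7. q, v
8. p ∧ ¬s, w
9. p, w
10. ¬s, w
11. ¬◇(p ∧ ¬s), x
12. ¬(p ∧ ¬s), u
13. ¬(p ∧ ¬s), v
14. ¬(p ∧ ¬s), w
15. ¬(p ∧ ¬s), x
16. s, u
17. s, v
18. s, w
Accessibility: uRu, uRv, uRw, uRx, vRu, vRv, vRw, vRx, wRu, wRv, wRw, wRx, xRu, xRv, xRw, xRx
Branch closes: s and ¬s both at w.
Every branch closes (one shown): valid in S5.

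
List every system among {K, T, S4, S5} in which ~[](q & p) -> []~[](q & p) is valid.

S5-tableau for the negation ~(~[](q & p) -> []~[](q & p)):
1. ~(~[](q & p) -> []~[](q & p)), w0
2. ~[](q & p), w0
3. ~[]~[](q & p), w0
4. ~(q & p), w1
5. ~p, w1
6. [](q & p), w2
7. q & p, w0
8. q, w0
9. p, w0
10. q & p, w1
11. q, w1
12. p, w1
Accessibility: w0Rw0, w0Rw1, w0Rw2, w1Rw0, w1Rw1, w1Rw2, w2Rw0, w2Rw1, w2Rw2
Branch closes: p and ~p both at w1.
Every branch closes (one shown): valid in S5.
S4-tableau for the negation ~(~[](q & p) -> []~[](q & p)):
1. ~(~[](q & p) -> []~[](q & p)), w0
2. ~[](q & p), w0
3. ~[]~[](q & p), w0
4. ~(q & p), w1
5. ~p, w1
6. [](q & p), w2
7. q & p, w2
8. q, w2
9. p, w2
Accessibility: w0Rw0, w0Rw1, w0Rw2, w1Rw1, w2Rw2
Complete open branch: countermodel on an S4-frame, so not valid in S4, nor in K, T (the same frame is also a K-frame and a T-frame).

S5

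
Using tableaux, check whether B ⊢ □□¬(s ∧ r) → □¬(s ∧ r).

Tableau for the negation ¬(□□¬(s ∧ r) → □¬(s ∧ r)):
1. ¬(□□¬(s ∧ r) → □¬(s ∧ r)), 0
2. □□¬(s ∧ r), 0   [¬→-rule on 1]
3. ¬□¬(s ∧ r), 0   [¬→-rule on 1]
4. □¬(s ∧ r), 0   [□-rule on 2 via 0R0]
5. ¬(s ∧ r), 0   [□-rule on 4 via 0R0]
6. ¬r, 0   [¬∧-rule on 5 (branches; this branch)]
7. s ∧ r, 1   [¬□-rule on 3: fresh world 1, 0R1]
8. s, 1   [∧-rule on 7]
9. r, 1   [∧-rule on 7]
10. □¬(s ∧ r), 1   [□-rule on 2 via 0R1]
11. ¬(s ∧ r), 1   [□-rule on 4 via 0R1]
12. ¬r, 1   [¬∧-rule on 11 (branches; this branch)]
Accessibility: 0R0, 0R1, 1R0, 1R1
Branch closes: r and ¬r both at 1.
Every branch of the negation's tableau closes; the branch above is one of them.

Yes, valid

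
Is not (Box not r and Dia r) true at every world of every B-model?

Valid in B

Tableau for the negation Box not r and Dia r:
1. Box not r and Dia r, w0
2. Box not r, w0
3. Dia r, w0
4. not r, w0
5. r, w1
6. not r, w1
Accessibility: w0Rw0, w0Rw1, w1Rw0, w1Rw1
Branch closes: r and not r both at w1.
Every branch of the negation's tableau closes; the branch above is one of them.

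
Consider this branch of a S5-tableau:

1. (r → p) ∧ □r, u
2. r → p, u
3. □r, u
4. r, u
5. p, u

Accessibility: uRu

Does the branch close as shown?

No, open

No world carries both an atom and its negation.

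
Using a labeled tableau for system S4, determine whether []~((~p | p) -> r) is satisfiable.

Satisfiable

1. []~((~p | p) -> r), 0
2. ~((~p | p) -> r), 0
3. ~p | p, 0
4. ~r, 0
5. p, 0
Accessibility: 0R0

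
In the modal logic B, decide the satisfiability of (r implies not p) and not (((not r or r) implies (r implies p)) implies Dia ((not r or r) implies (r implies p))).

1. (r implies not p) and not (((not r or r) implies (r implies p)) implies Dia ((not r or r) implies (r implies p))), u
2. r implies not p, u
3. not (((not r or r) implies (r implies p)) implies Dia ((not r or r) implies (r implies p))), u
4. (not r or r) implies (r implies p), u
5. not Dia ((not r or r) implies (r implies p)), u
6. not ((not r or r) implies (r implies p)), u
7. not r or r, u
8. not (r implies p), u
9. r, u
10. not p, u
11. r implies p, u
12. p, u
Accessibility: uRu
Branch closes: p and not p both at u.
Every branch closes; the branch above is one of them.

Unsatisfiable (every branch closes)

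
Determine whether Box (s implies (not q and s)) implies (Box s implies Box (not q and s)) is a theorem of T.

Yes, valid

Tableau for the negation not (Box (s implies (not q and s)) implies (Box s implies Box (not q and s))):
1. not (Box (s implies (not q and s)) implies (Box s implies Box (not q and s))), u
2. Box (s implies (not q and s)), u
3. not (Box s implies Box (not q and s)), u
4. Box s, u
5. not Box (not q and s), u
6. s implies (not q and s), u
7. s, u
8. not q and s, u
9. not q, u
10. not (not q and s), v
11. s implies (not q and s), v
12. s, v
13. q, v
14. not q and s, v
15. not q, v
Accessibility: uRu, uRv, vRv
Branch closes: q and not q both at v.
All branches of the negation close; one closing branch shown above.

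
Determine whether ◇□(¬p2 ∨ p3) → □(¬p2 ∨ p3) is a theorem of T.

Tableau for the negation ¬(◇□(¬p2 ∨ p3) → □(¬p2 ∨ p3)):
1. ¬(◇□(¬p2 ∨ p3) → □(¬p2 ∨ p3)), w0
2. ◇□(¬p2 ∨ p3), w0
3. ¬□(¬p2 ∨ p3), w0
4. □(¬p2 ∨ p3), w1
5. ¬p2 ∨ p3, w1
6. p3, w1
7. ¬(¬p2 ∨ p3), w2
8. p2, w2
9. ¬p3, w2
Accessibility: w0Rw0, w0Rw1, w0Rw2, w1Rw1, w2Rw2
The negation has an open branch (countermodel exists).

Invalid (countermodel exists)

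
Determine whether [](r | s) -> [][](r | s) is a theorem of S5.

Valid in S5

Tableau for the negation ~([](r | s) -> [][](r | s)):
1. ~([](r | s) -> [][](r | s)), u
2. [](r | s), u
3. ~[][](r | s), u
4. r | s, u
5. s, u
6. ~[](r | s), v
7. r | s, v
8. s, v
9. ~(r | s), w
10. ~r, w
11. ~s, w
12. r | s, w
13. s, w
Accessibility: uRu, uRv, uRw, vRu, vRv, vRw, wRu, wRv, wRw
Branch closes: s and ~s both at w.
Every branch of the negation's tableau closes; the branch above is one of them.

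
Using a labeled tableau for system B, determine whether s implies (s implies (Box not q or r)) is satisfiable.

1. s implies (s implies (Box not q or r)), w0
2. s implies (Box not q or r), w0
3. Box not q or r, w0
4. r, w0
Accessibility: w0Rw0

Yes, satisfiable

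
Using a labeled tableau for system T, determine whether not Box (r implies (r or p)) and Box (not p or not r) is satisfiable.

Unsatisfiable

1. not Box (r implies (r or p)) and Box (not p or not r), w0
2. not Box (r implies (r or p)), w0   [and-rule on 1]
3. Box (not p or not r), w0   [and-rule on 1]
4. not p or not r, w0   [Box-rule on 3 via w0Rw0]
5. not r, w0   [or-rule on 4 (branches; this branch)]
6. not (r implies (r or p)), w1   [neg-Box-rule on 2: fresh world w1, w0Rw1]
7. r, w1   [neg-implies-rule on 6]
8. not (r or p), w1   [neg-implies-rule on 6]
9. not r, w1   [neg-or-rule on 8]
10. not p, w1   [neg-or-rule on 8]
Accessibility: w0Rw0, w0Rw1, w1Rw1
Branch closes: r and not r both at w1.
(One branch shown.) All branches close.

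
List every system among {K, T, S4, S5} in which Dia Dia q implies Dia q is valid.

T-tableau for the negation not (Dia Dia q implies Dia q):
1. not (Dia Dia q implies Dia q), w0
2. Dia Dia q, w0   [neg-implies-rule on 1]
3. not Dia q, w0   [neg-implies-rule on 1]
4. not q, w0   [neg-Dia-rule on 3 via w0Rw0]
5. Dia q, w1   [Dia-rule on 2: fresh world w1, w0Rw1]
6. not q, w1   [neg-Dia-rule on 3 via w0Rw1]
7. q, w2   [Dia-rule on 5: fresh world w2, w1Rw2]
Accessibility: w0Rw0, w0Rw1, w1Rw1, w1Rw2, w2Rw2
Complete open branch: countermodel on a T-frame, so not valid in T, nor in K (the same frame is also a K-frame).
S4-tableau for the negation not (Dia Dia q implies Dia q):
1. not (Dia Dia q implies Dia q), w0
2. Dia Dia q, w0   [neg-implies-rule on 1]
3. not Dia q, w0   [neg-implies-rule on 1]
4. not q, w0   [neg-Dia-rule on 3 via w0Rw0]
5. Dia q, w1   [Dia-rule on 2: fresh world w1, w0Rw1]
6. not q, w1   [neg-Dia-rule on 3 via w0Rw1]
7. q, w2   [Dia-rule on 5: fresh world w2, w1Rw2]
8. not q, w2   [neg-Dia-rule on 3 via w0Rw2]
Accessibility: w0Rw0, w0Rw1, w0Rw2, w1Rw1, w1Rw2, w2Rw2
Branch closes: q and not q both at w2.
Every branch closes (one shown): valid in S4, hence also in S5 (every theorem of S4 is a theorem of S5).

S4, S5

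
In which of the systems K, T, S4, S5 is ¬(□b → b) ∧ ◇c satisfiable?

K

K-tableau for the formula:
1. ¬(□b → b) ∧ ◇c, 0
2. ¬(□b → b), 0
3. ◇c, 0
4. □b, 0
5. ¬b, 0
6. c, 1
7. b, 1
Accessibility: 0R1
Complete open branch: satisfiable in K.
T-tableau for the formula:
1. ¬(□b → b) ∧ ◇c, 0
2. ¬(□b → b), 0
3. ◇c, 0
4. □b, 0
5. ¬b, 0
6. b, 0
Accessibility: 0R0
Branch closes: b and ¬b both at 0.
Every branch closes (one shown): unsatisfiable in T, hence also in S4, S5 (every S4/S5-frame is a T-frame).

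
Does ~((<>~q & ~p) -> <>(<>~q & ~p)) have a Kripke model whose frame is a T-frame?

Unsatisfiable

1. ~((<>~q & ~p) -> <>(<>~q & ~p)), u
2. <>~q & ~p, u   [~->-rule on 1]
3. ~<>(<>~q & ~p), u   [~->-rule on 1]
4. <>~q, u   [&-rule on 2]
5. ~p, u   [&-rule on 2]
6. ~(<>~q & ~p), u   [~<>-rule on 3 via uRu]
7. ~<>~q, u   [~&-rule on 6 (branches; this branch)]
8. q, u   [~<>-rule on 7 via uRu]
9. ~q, v   [<>-rule on 4: fresh world v, uRv]
10. ~(<>~q & ~p), v   [~<>-rule on 3 via uRv]
11. q, v   [~<>-rule on 7 via uRv]
Accessibility: uRu, uRv, vRv
Branch closes: q and ~q both at v.
All branches of the tableau close; one closing branch shown above.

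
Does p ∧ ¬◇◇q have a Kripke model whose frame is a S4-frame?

Satisfiable (open branch found)

1. p ∧ ¬◇◇q, u
2. p, u
3. ¬◇◇q, u
4. ¬◇q, u
5. ¬q, u
Accessibility: uRu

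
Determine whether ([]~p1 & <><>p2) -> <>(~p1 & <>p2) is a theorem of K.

Tableau for the negation ~(([]~p1 & <><>p2) -> <>(~p1 & <>p2)):
1. ~(([]~p1 & <><>p2) -> <>(~p1 & <>p2)), w0
2. []~p1 & <><>p2, w0
3. ~<>(~p1 & <>p2), w0
4. []~p1, w0
5. <><>p2, w0
6. <>p2, w1
7. ~(~p1 & <>p2), w1
8. ~p1, w1
9. ~<>p2, w1
10. p2, w2
11. ~p2, w2
Accessibility: w0Rw1, w1Rw2
Branch closes: p2 and ~p2 both at w2.
Every branch of the negation's tableau closes; the branch above is one of them.

Valid in K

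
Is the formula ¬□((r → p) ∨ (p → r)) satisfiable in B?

1. ¬□((r → p) ∨ (p → r)), u
2. ¬((r → p) ∨ (p → r)), v
3. ¬(r → p), v
4. ¬(p → r), v
5. r, v
6. ¬p, v
7. p, v
8. ¬r, v
Accessibility: uRu, uRv, vRu, vRv
Branch closes: p and ¬p both at v.
All branches of the tableau close; one closing branch shown above.

Unsatisfiable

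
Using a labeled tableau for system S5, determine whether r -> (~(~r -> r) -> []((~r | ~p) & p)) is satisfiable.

1. r -> (~(~r -> r) -> []((~r | ~p) & p)), 0
2. ~(~r -> r) -> []((~r | ~p) & p), 0   [->-rule on 1 (branches; this branch)]
3. []((~r | ~p) & p), 0   [->-rule on 2 (branches; this branch)]
4. (~r | ~p) & p, 0   [[]-rule on 3 via 0R0]
5. ~r | ~p, 0   [&-rule on 4]
6. p, 0   [&-rule on 4]
7. ~r, 0   [|-rule on 5 (branches; this branch)]
Accessibility: 0R0

Satisfiable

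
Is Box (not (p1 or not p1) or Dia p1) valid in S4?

Tableau for the negation not Box (not (p1 or not p1) or Dia p1):
1. not Box (not (p1 or not p1) or Dia p1), 0
2. not (not (p1 or not p1) or Dia p1), 1   [neg-Box-rule on 1: fresh world 1, 0R1]
3. p1 or not p1, 1   [neg-or-rule on 2]
4. not Dia p1, 1   [neg-or-rule on 2]
5. not p1, 1   [neg-Dia-rule on 4 via 1R1]
Accessibility: 0R0, 0R1, 1R1
The negation has an open branch (countermodel exists).

No, not valid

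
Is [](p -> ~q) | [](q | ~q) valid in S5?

Tableau for the negation ~([](p -> ~q) | [](q | ~q)):
1. ~([](p -> ~q) | [](q | ~q)), u
2. ~[](p -> ~q), u
3. ~[](q | ~q), u
4. ~(p -> ~q), v
5. p, v
6. q, v
7. ~(q | ~q), w
8. ~q, w
9. q, w
Accessibility: uRu, uRv, uRw, vRu, vRv, vRw, wRu, wRv, wRw
Branch closes: q and ~q both at w.
All branches of the negation close; one closing branch shown above.

Valid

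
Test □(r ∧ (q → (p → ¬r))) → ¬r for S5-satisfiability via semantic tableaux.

1. □(r ∧ (q → (p → ¬r))) → ¬r, u
2. ¬r, u   [→-rule on 1 (branches; this branch)]
Accessibility: uRu

Satisfiable (open branch found)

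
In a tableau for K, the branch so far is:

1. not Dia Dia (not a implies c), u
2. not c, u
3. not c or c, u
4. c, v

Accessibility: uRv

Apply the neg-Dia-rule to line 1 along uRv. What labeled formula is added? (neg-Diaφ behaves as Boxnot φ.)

not Dia (not a implies c), v

neg-Diaφ behaves as Boxnot φ: propagate the negated body to each accessible world.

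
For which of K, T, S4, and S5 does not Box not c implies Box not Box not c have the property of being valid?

S5-tableau for the negation not (not Box not c implies Box not Box not c):
1. not (not Box not c implies Box not Box not c), u
2. not Box not c, u   [neg-implies-rule on 1]
3. not Box not Box not c, u   [neg-implies-rule on 1]
4. c, v   [neg-Box-rule on 2: fresh world v, uRv]
5. Box not c, w   [neg-Box-rule on 3: fresh world w, uRw]
6. not c, u   [Box-rule on 5 via wRu]
7. not c, v   [Box-rule on 5 via wRv]
Accessibility: uRu, uRv, uRw, vRu, vRv, vRw, wRu, wRv, wRw
Branch closes: c and not c both at v.
Every branch closes (one shown): valid in S5.
S4-tableau for the negation not (not Box not c implies Box not Box not c):
1. not (not Box not c implies Box not Box not c), u
2. not Box not c, u   [neg-implies-rule on 1]
3. not Box not Box not c, u   [neg-implies-rule on 1]
4. c, v   [neg-Box-rule on 2: fresh world v, uRv]
5. Box not c, w   [neg-Box-rule on 3: fresh world w, uRw]
6. not c, w   [Box-rule on 5 via wRw]
Accessibility: uRu, uRv, uRw, vRv, wRw
Complete open branch: countermodel on an S4-frame, so not valid in S4, nor in K, T (the same frame is also a K-frame and a T-frame).

S5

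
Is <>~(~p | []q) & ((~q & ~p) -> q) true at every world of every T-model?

No, not valid

Tableau for the negation ~(<>~(~p | []q) & ((~q & ~p) -> q)):
1. ~(<>~(~p | []q) & ((~q & ~p) -> q)), 0
2. ~((~q & ~p) -> q), 0
3. ~q & ~p, 0
4. ~q, 0
5. ~p, 0
Accessibility: 0R0
The negation has an open branch (countermodel exists).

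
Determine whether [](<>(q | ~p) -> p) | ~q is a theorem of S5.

Tableau for the negation ~([](<>(q | ~p) -> p) | ~q):
1. ~([](<>(q | ~p) -> p) | ~q), 0
2. ~[](<>(q | ~p) -> p), 0
3. q, 0
4. ~(<>(q | ~p) -> p), 1
5. <>(q | ~p), 1
6. ~p, 1
7. q | ~p, 2
8. ~p, 2
Accessibility: 0R0, 0R1, 0R2, 1R0, 1R1, 1R2, 2R0, 2R1, 2R2
The negation has an open branch (countermodel exists).

No, not valid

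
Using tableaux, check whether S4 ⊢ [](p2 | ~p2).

Valid

Tableau for the negation ~[](p2 | ~p2):
1. ~[](p2 | ~p2), 0
2. ~(p2 | ~p2), 1
3. ~p2, 1
4. p2, 1
Accessibility: 0R0, 0R1, 1R1
Branch closes: p2 and ~p2 both at 1.
Every branch of the negation's tableau closes; the branch above is one of them.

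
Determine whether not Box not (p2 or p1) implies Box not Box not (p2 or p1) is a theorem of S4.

Tableau for the negation not (not Box not (p2 or p1) implies Box not Box not (p2 or p1)):
1. not (not Box not (p2 or p1) implies Box not Box not (p2 or p1)), 0
2. not Box not (p2 or p1), 0
3. not Box not Box not (p2 or p1), 0
4. p2 or p1, 1
5. p1, 1
6. Box not (p2 or p1), 2
7. not (p2 or p1), 2
8. not p2, 2
9. not p1, 2
Accessibility: 0R0, 0R1, 0R2, 1R1, 2R2
The negation has an open branch (countermodel exists).

No, not valid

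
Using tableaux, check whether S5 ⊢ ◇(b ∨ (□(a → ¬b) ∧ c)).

No, not valid

Tableau for the negation ¬◇(b ∨ (□(a → ¬b) ∧ c)):
1. ¬◇(b ∨ (□(a → ¬b) ∧ c)), 0
2. ¬(b ∨ (□(a → ¬b) ∧ c)), 0
3. ¬b, 0
4. ¬(□(a → ¬b) ∧ c), 0
5. ¬c, 0
Accessibility: 0R0
The negation has an open branch (countermodel exists).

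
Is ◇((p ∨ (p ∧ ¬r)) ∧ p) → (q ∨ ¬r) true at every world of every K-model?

No, not valid

Tableau for the negation ¬(◇((p ∨ (p ∧ ¬r)) ∧ p) → (q ∨ ¬r)):
1. ¬(◇((p ∨ (p ∧ ¬r)) ∧ p) → (q ∨ ¬r)), u
2. ◇((p ∨ (p ∧ ¬r)) ∧ p), u
3. ¬(q ∨ ¬r), u
4. ¬q, u
5. r, u
6. (p ∨ (p ∧ ¬r)) ∧ p, v
7. p ∨ (p ∧ ¬r), v
8. p, v
9. p ∧ ¬r, v
10. ¬r, v
Accessibility: uRv
The negation has an open branch (countermodel exists).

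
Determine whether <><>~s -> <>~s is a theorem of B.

No, not valid

Tableau for the negation ~(<><>~s -> <>~s):
1. ~(<><>~s -> <>~s), u
2. <><>~s, u
3. ~<>~s, u
4. s, u
5. <>~s, v
6. s, v
7. ~s, w
Accessibility: uRu, uRv, vRu, vRv, vRw, wRv, wRw
The negation has an open branch (countermodel exists).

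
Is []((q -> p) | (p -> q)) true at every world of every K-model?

Tableau for the negation ~[]((q -> p) | (p -> q)):
1. ~[]((q -> p) | (p -> q)), w0
2. ~((q -> p) | (p -> q)), w1
3. ~(q -> p), w1
4. ~(p -> q), w1
5. q, w1
6. ~p, w1
7. p, w1
8. ~q, w1
Accessibility: w0Rw1
Branch closes: p and ~p both at w1.
All branches of the negation close; one closing branch shown above.

Valid in K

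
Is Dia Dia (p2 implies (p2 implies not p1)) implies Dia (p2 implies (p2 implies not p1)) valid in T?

Not valid

Tableau for the negation not (Dia Dia (p2 implies (p2 implies not p1)) implies Dia (p2 implies (p2 implies not p1))):
1. not (Dia Dia (p2 implies (p2 implies not p1)) implies Dia (p2 implies (p2 implies not p1))), u
2. Dia Dia (p2 implies (p2 implies not p1)), u   [neg-implies-rule on 1]
3. not Dia (p2 implies (p2 implies not p1)), u   [neg-implies-rule on 1]
4. not (p2 implies (p2 implies not p1)), u   [neg-Dia-rule on 3 via uRu]
5. p2, u   [neg-implies-rule on 4]
6. not (p2 implies not p1), u   [neg-implies-rule on 4]
7. p1, u   [neg-implies-rule on 6]
8. Dia (p2 implies (p2 implies not p1)), v   [Dia-rule on 2: fresh world v, uRv]
9. not (p2 implies (p2 implies not p1)), v   [neg-Dia-rule on 3 via uRv]
10. p2, v   [neg-implies-rule on 9]
11. not (p2 implies not p1), v   [neg-implies-rule on 9]
12. p1, v   [neg-implies-rule on 11]
13. p2 implies (p2 implies not p1), w   [Dia-rule on 8: fresh world w, vRw]
14. p2 implies not p1, w   [implies-rule on 13 (branches; this branch)]
15. not p1, w   [implies-rule on 14 (branches; this branch)]
Accessibility: uRu, uRv, vRv, vRw, wRw
The negation has an open branch (countermodel exists).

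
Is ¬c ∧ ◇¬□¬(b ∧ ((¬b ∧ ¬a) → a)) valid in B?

Tableau for the negation ¬(¬c ∧ ◇¬□¬(b ∧ ((¬b ∧ ¬a) → a))):
1. ¬(¬c ∧ ◇¬□¬(b ∧ ((¬b ∧ ¬a) → a))), 0
2. ¬◇¬□¬(b ∧ ((¬b ∧ ¬a) → a)), 0   [¬∧-rule on 1 (branches; this branch)]
3. □¬(b ∧ ((¬b ∧ ¬a) → a)), 0   [¬◇-rule on 2 via 0R0]
4. ¬(b ∧ ((¬b ∧ ¬a) → a)), 0   [□-rule on 3 via 0R0]
5. ¬((¬b ∧ ¬a) → a), 0   [¬∧-rule on 4 (branches; this branch)]
6. ¬b ∧ ¬a, 0   [¬→-rule on 5]
7. ¬a, 0   [¬→-rule on 5]
8. ¬b, 0   [∧-rule on 6]
Accessibility: 0R0
The negation has an open branch (countermodel exists).

Not valid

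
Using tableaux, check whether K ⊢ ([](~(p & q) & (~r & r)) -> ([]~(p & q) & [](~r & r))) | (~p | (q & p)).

Valid in K

Tableau for the negation ~(([](~(p & q) & (~r & r)) -> ([]~(p & q) & [](~r & r))) | (~p | (q & p))):
1. ~(([](~(p & q) & (~r & r)) -> ([]~(p & q) & [](~r & r))) | (~p | (q & p))), w0
2. ~([](~(p & q) & (~r & r)) -> ([]~(p & q) & [](~r & r))), w0   [~|-rule on 1]
3. ~(~p | (q & p)), w0   [~|-rule on 1]
4. [](~(p & q) & (~r & r)), w0   [~->-rule on 2]
5. ~([]~(p & q) & [](~r & r)), w0   [~->-rule on 2]
6. p, w0   [~|-rule on 3]
7. ~(q & p), w0   [~|-rule on 3]
8. ~[]~(p & q), w0   [~&-rule on 5 (branches; this branch)]
9. ~q, w0   [~&-rule on 7 (branches; this branch)]
10. p & q, w1   [~[]-rule on 8: fresh world w1, w0Rw1]
11. p, w1   [&-rule on 10]
12. q, w1   [&-rule on 10]
13. ~(p & q) & (~r & r), w1   [[]-rule on 4 via w0Rw1]
14. ~(p & q), w1   [&-rule on 13]
15. ~r & r, w1   [&-rule on 13]
16. ~r, w1   [&-rule on 15]
17. r, w1   [&-rule on 15]
Accessibility: w0Rw1
Branch closes: r and ~r both at w1.
Every branch of the negation's tableau closes; the branch above is one of them.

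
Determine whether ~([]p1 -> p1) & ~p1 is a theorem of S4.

Tableau for the negation ~(~([]p1 -> p1) & ~p1):
1. ~(~([]p1 -> p1) & ~p1), 0
2. p1, 0
Accessibility: 0R0
The negation has an open branch (countermodel exists).

Invalid (countermodel exists)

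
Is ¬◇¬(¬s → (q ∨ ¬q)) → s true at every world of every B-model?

Tableau for the negation ¬(¬◇¬(¬s → (q ∨ ¬q)) → s):
1. ¬(¬◇¬(¬s → (q ∨ ¬q)) → s), w0
2. ¬◇¬(¬s → (q ∨ ¬q)), w0
3. ¬s, w0
4. ¬s → (q ∨ ¬q), w0
5. q ∨ ¬q, w0
6. ¬q, w0
Accessibility: w0Rw0
The negation has an open branch (countermodel exists).

No, not valid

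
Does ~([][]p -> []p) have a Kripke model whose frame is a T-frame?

Unsatisfiable (every branch closes)

1. ~([][]p -> []p), 0
2. [][]p, 0
3. ~[]p, 0
4. []p, 0
5. p, 0
6. ~p, 1
7. []p, 1
8. p, 1
Accessibility: 0R0, 0R1, 1R1
Branch closes: p and ~p both at 1.
(One branch shown.) All branches close.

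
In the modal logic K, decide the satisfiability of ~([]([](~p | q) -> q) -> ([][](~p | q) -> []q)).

1. ~([]([](~p | q) -> q) -> ([][](~p | q) -> []q)), u
2. []([](~p | q) -> q), u
3. ~([][](~p | q) -> []q), u
4. [][](~p | q), u
5. ~[]q, u
6. ~q, v
7. [](~p | q) -> q, v
8. [](~p | q), v
9. ~[](~p | q), v
10. ~(~p | q), w
11. p, w
12. ~q, w
13. ~p | q, w
14. q, w
Accessibility: uRv, vRw
Branch closes: q and ~q both at w.
All branches of the tableau close; one closing branch shown above.

No, unsatisfiable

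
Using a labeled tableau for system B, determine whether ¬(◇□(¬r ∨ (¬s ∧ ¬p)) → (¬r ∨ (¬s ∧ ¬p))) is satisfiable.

1. ¬(◇□(¬r ∨ (¬s ∧ ¬p)) → (¬r ∨ (¬s ∧ ¬p))), 0
2. ◇□(¬r ∨ (¬s ∧ ¬p)), 0
3. ¬(¬r ∨ (¬s ∧ ¬p)), 0
4. r, 0
5. ¬(¬s ∧ ¬p), 0
6. p, 0
7. □(¬r ∨ (¬s ∧ ¬p)), 1
8. ¬r ∨ (¬s ∧ ¬p), 0
9. ¬r ∨ (¬s ∧ ¬p), 1
10. ¬s ∧ ¬p, 0
11. ¬s, 0
12. ¬p, 0
Accessibility: 0R0, 0R1, 1R0, 1R1
Branch closes: p and ¬p both at 0.
(One branch shown.) All branches close.

Unsatisfiable (every branch closes)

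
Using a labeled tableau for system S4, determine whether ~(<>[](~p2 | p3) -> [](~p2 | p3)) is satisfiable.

1. ~(<>[](~p2 | p3) -> [](~p2 | p3)), u
2. <>[](~p2 | p3), u
3. ~[](~p2 | p3), u
4. [](~p2 | p3), v
5. ~p2 | p3, v
6. p3, v
7. ~(~p2 | p3), w
8. p2, w
9. ~p3, w
Accessibility: uRu, uRv, uRw, vRv, wRw

Satisfiable (open branch found)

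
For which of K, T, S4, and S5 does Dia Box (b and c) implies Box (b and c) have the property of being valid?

S5

S4-tableau for the negation not (Dia Box (b and c) implies Box (b and c)):
1. not (Dia Box (b and c) implies Box (b and c)), u
2. Dia Box (b and c), u
3. not Box (b and c), u
4. Box (b and c), v
5. b and c, v
6. b, v
7. c, v
8. not (b and c), w
9. not c, w
Accessibility: uRu, uRv, uRw, vRv, wRw
Complete open branch: countermodel on an S4-frame, so not valid in S4, nor in K, T (the same frame is also a K-frame and a T-frame).
S5-tableau for the negation not (Dia Box (b and c) implies Box (b and c)):
1. not (Dia Box (b and c) implies Box (b and c)), u
2. Dia Box (b and c), u
3. not Box (b and c), u
4. Box (b and c), v
5. b and c, u
6. b, u
7. c, u
8. b and c, v
9. b, v
10. c, v
11. not (b and c), w
12. b and c, w
13. b, w
14. c, w
15. not c, w
Accessibility: uRu, uRv, uRw, vRu, vRv, vRw, wRu, wRv, wRw
Branch closes: c and not c both at w.
Every branch closes (one shown): valid in S5.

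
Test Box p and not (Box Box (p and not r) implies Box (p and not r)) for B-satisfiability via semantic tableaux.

1. Box p and not (Box Box (p and not r) implies Box (p and not r)), u
2. Box p, u   [and-rule on 1]
3. not (Box Box (p and not r) implies Box (p and not r)), u   [and-rule on 1]
4. Box Box (p and not r), u   [neg-implies-rule on 3]
5. not Box (p and not r), u   [neg-implies-rule on 3]
6. p, u   [Box-rule on 2 via uRu]
7. Box (p and not r), u   [Box-rule on 4 via uRu]
8. p and not r, u   [Box-rule on 7 via uRu]
9. not r, u   [and-rule on 8]
10. not (p and not r), v   [neg-Box-rule on 5: fresh world v, uRv]
11. p, v   [Box-rule on 2 via uRv]
12. Box (p and not r), v   [Box-rule on 4 via uRv]
13. p and not r, v   [Box-rule on 7 via uRv]
14. not r, v   [and-rule on 13]
15. r, v   [neg-and-rule on 10 (branches; this branch)]
Accessibility: uRu, uRv, vRu, vRv
Branch closes: r and not r both at v.
(One branch shown.) All branches close.

Unsatisfiable (every branch closes)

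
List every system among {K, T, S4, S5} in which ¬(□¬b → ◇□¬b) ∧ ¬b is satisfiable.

K

T-tableau for the formula:
1. ¬(□¬b → ◇□¬b) ∧ ¬b, u
2. ¬(□¬b → ◇□¬b), u   [∧-rule on 1]
3. ¬b, u   [∧-rule on 1]
4. □¬b, u   [¬→-rule on 2]
5. ¬◇□¬b, u   [¬→-rule on 2]
6. ¬□¬b, u   [¬◇-rule on 5 via uRu]
7. b, v   [¬□-rule on 6: fresh world v, uRv]
8. ¬b, v   [□-rule on 4 via uRv]
Accessibility: uRu, uRv, vRv
Branch closes: b and ¬b both at v.
Every branch closes (one shown): unsatisfiable in T, hence also in S4, S5 (every S4/S5-frame is a T-frame).
K-tableau for the formula:
1. ¬(□¬b → ◇□¬b) ∧ ¬b, u
2. ¬(□¬b → ◇□¬b), u   [∧-rule on 1]
3. ¬b, u   [∧-rule on 1]
4. □¬b, u   [¬→-rule on 2]
5. ¬◇□¬b, u   [¬→-rule on 2]
Complete open branch: satisfiable in K.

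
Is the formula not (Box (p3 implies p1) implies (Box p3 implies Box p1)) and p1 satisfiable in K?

Unsatisfiable (every branch closes)

1. not (Box (p3 implies p1) implies (Box p3 implies Box p1)) and p1, u
2. not (Box (p3 implies p1) implies (Box p3 implies Box p1)), u
3. p1, u
4. Box (p3 implies p1), u
5. not (Box p3 implies Box p1), u
6. Box p3, u
7. not Box p1, u
8. not p1, v
9. p3 implies p1, v
10. p3, v
11. p1, v
Accessibility: uRv
Branch closes: p1 and not p1 both at v.
All branches of the tableau close; one closing branch shown above.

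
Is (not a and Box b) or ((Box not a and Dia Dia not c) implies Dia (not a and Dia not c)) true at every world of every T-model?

Valid

Tableau for the negation not ((not a and Box b) or ((Box not a and Dia Dia not c) implies Dia (not a and Dia not c))):
1. not ((not a and Box b) or ((Box not a and Dia Dia not c) implies Dia (not a and Dia not c))), w0
2. not (not a and Box b), w0
3. not ((Box not a and Dia Dia not c) implies Dia (not a and Dia not c)), w0
4. Box not a and Dia Dia not c, w0
5. not Dia (not a and Dia not c), w0
6. Box not a, w0
7. Dia Dia not c, w0
8. not (not a and Dia not c), w0
9. not a, w0
10. not Box b, w0
11. not Dia not c, w0
12. c, w0
13. Dia not c, w1
14. not (not a and Dia not c), w1
15. not a, w1
16. c, w1
17. not Dia not c, w1
18. not b, w2
19. not (not a and Dia not c), w2
20. not a, w2
21. c, w2
22. not Dia not c, w2
23. not c, w3
24. c, w3
Accessibility: w0Rw0, w0Rw1, w0Rw2, w1Rw1, w1Rw3, w2Rw2, w3Rw3
Branch closes: c and not c both at w3.
All branches of the negation close; one closing branch shown above.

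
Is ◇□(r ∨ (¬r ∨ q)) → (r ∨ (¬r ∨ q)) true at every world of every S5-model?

Valid

Tableau for the negation ¬(◇□(r ∨ (¬r ∨ q)) → (r ∨ (¬r ∨ q))):
1. ¬(◇□(r ∨ (¬r ∨ q)) → (r ∨ (¬r ∨ q))), u
2. ◇□(r ∨ (¬r ∨ q)), u
3. ¬(r ∨ (¬r ∨ q)), u
4. ¬r, u
5. ¬(¬r ∨ q), u
6. r, u
7. ¬q, u
Accessibility: uRu
Branch closes: r and ¬r both at u.
All branches of the negation close; one closing branch shown above.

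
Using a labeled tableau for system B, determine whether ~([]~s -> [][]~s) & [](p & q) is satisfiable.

Satisfiable

1. ~([]~s -> [][]~s) & [](p & q), u
2. ~([]~s -> [][]~s), u   [&-rule on 1]
3. [](p & q), u   [&-rule on 1]
4. []~s, u   [~->-rule on 2]
5. ~[][]~s, u   [~->-rule on 2]
6. p & q, u   [[]-rule on 3 via uRu]
7. p, u   [&-rule on 6]
8. q, u   [&-rule on 6]
9. ~s, u   [[]-rule on 4 via uRu]
10. ~[]~s, v   [~[]-rule on 5: fresh world v, uRv]
11. p & q, v   [[]-rule on 3 via uRv]
12. p, v   [&-rule on 11]
13. q, v   [&-rule on 11]
14. ~s, v   [[]-rule on 4 via uRv]
15. s, w   [~[]-rule on 10: fresh world w, vRw]
Accessibility: uRu, uRv, vRu, vRv, vRw, wRv, wRw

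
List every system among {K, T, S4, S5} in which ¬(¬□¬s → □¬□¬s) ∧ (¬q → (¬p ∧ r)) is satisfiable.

K, T, S4

S5-tableau for the formula:
1. ¬(¬□¬s → □¬□¬s) ∧ (¬q → (¬p ∧ r)), w0
2. ¬(¬□¬s → □¬□¬s), w0
3. ¬q → (¬p ∧ r), w0
4. ¬□¬s, w0
5. ¬□¬□¬s, w0
6. ¬p ∧ r, w0
7. ¬p, w0
8. r, w0
9. s, w1
10. □¬s, w2
11. ¬s, w0
12. ¬s, w1
Accessibility: w0Rw0, w0Rw1, w0Rw2, w1Rw0, w1Rw1, w1Rw2, w2Rw0, w2Rw1, w2Rw2
Branch closes: s and ¬s both at w1.
Every branch closes (one shown): unsatisfiable in S5.
S4-tableau for the formula:
1. ¬(¬□¬s → □¬□¬s) ∧ (¬q → (¬p ∧ r)), w0
2. ¬(¬□¬s → □¬□¬s), w0
3. ¬q → (¬p ∧ r), w0
4. ¬□¬s, w0
5. ¬□¬□¬s, w0
6. ¬p ∧ r, w0
7. ¬p, w0
8. r, w0
9. s, w1
10. □¬s, w2
11. ¬s, w2
Accessibility: w0Rw0, w0Rw1, w0Rw2, w1Rw1, w2Rw2
Complete open branch: satisfiable in S4, hence also in K, T (this S4-model is also a K-model and a T-model).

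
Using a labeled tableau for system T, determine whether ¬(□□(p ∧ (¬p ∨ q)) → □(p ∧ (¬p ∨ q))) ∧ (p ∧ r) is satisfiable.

Unsatisfiable (every branch closes)

1. ¬(□□(p ∧ (¬p ∨ q)) → □(p ∧ (¬p ∨ q))) ∧ (p ∧ r), w0
2. ¬(□□(p ∧ (¬p ∨ q)) → □(p ∧ (¬p ∨ q))), w0   [∧-rule on 1]
3. p ∧ r, w0   [∧-rule on 1]
4. □□(p ∧ (¬p ∨ q)), w0   [¬→-rule on 2]
5. ¬□(p ∧ (¬p ∨ q)), w0   [¬→-rule on 2]
6. p, w0   [∧-rule on 3]
7. r, w0   [∧-rule on 3]
8. □(p ∧ (¬p ∨ q)), w0   [□-rule on 4 via w0Rw0]
9. p ∧ (¬p ∨ q), w0   [□-rule on 8 via w0Rw0]
10. ¬p ∨ q, w0   [∧-rule on 9]
11. q, w0   [∨-rule on 10 (branches; this branch)]
12. ¬(p ∧ (¬p ∨ q)), w1   [¬□-rule on 5: fresh world w1, w0Rw1]
13. □(p ∧ (¬p ∨ q)), w1   [□-rule on 4 via w0Rw1]
14. p ∧ (¬p ∨ q), w1   [□-rule on 8 via w0Rw1]
15. p, w1   [∧-rule on 14]
16. ¬p ∨ q, w1   [∧-rule on 14]
17. ¬(¬p ∨ q), w1   [¬∧-rule on 12 (branches; this branch)]
18. ¬q, w1   [¬∨-rule on 17]
19. q, w1   [∨-rule on 16 (branches; this branch)]
Accessibility: w0Rw0, w0Rw1, w1Rw1
Branch closes: q and ¬q both at w1.
All branches of the tableau close; one closing branch shown above.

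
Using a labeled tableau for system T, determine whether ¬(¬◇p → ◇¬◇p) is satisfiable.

Unsatisfiable (every branch closes)

1. ¬(¬◇p → ◇¬◇p), u
2. ¬◇p, u
3. ¬◇¬◇p, u
4. ¬p, u
5. ◇p, u
6. p, v
7. ¬p, v
Accessibility: uRu, uRv, vRv
Branch closes: p and ¬p both at v.
Every branch closes; the branch above is one of them.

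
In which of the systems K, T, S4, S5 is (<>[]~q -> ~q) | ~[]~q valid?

T, S4, S5

T-tableau for the negation ~((<>[]~q -> ~q) | ~[]~q):
1. ~((<>[]~q -> ~q) | ~[]~q), w0
2. ~(<>[]~q -> ~q), w0
3. []~q, w0
4. <>[]~q, w0
5. q, w0
6. ~q, w0
Accessibility: w0Rw0
Branch closes: q and ~q both at w0.
Every branch closes (one shown): valid in T, hence also in S4, S5 (every theorem of T is a theorem of S4 and S5).
K-tableau for the negation ~((<>[]~q -> ~q) | ~[]~q):
1. ~((<>[]~q -> ~q) | ~[]~q), w0
2. ~(<>[]~q -> ~q), w0
3. []~q, w0
4. <>[]~q, w0
5. q, w0
6. []~q, w1
7. ~q, w1
Accessibility: w0Rw1
Complete open branch: countermodel on a K-frame, so not valid in K.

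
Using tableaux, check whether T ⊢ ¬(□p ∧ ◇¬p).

Tableau for the negation □p ∧ ◇¬p:
1. □p ∧ ◇¬p, u
2. □p, u   [∧-rule on 1]
3. ◇¬p, u   [∧-rule on 1]
4. p, u   [□-rule on 2 via uRu]
5. ¬p, v   [◇-rule on 3: fresh world v, uRv]
6. p, v   [□-rule on 2 via uRv]
Accessibility: uRu, uRv, vRv
Branch closes: p and ¬p both at v.
All branches of the negation close; one closing branch shown above.

Valid in T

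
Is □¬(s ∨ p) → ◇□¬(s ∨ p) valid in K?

Invalid (countermodel exists)

Tableau for the negation ¬(□¬(s ∨ p) → ◇□¬(s ∨ p)):
1. ¬(□¬(s ∨ p) → ◇□¬(s ∨ p)), 0
2. □¬(s ∨ p), 0   [¬→-rule on 1]
3. ¬◇□¬(s ∨ p), 0   [¬→-rule on 1]
The negation has an open branch (countermodel exists).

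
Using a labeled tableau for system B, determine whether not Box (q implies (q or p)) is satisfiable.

No, unsatisfiable

1. not Box (q implies (q or p)), 0
2. not (q implies (q or p)), 1
3. q, 1
4. not (q or p), 1
5. not q, 1
6. not p, 1
Accessibility: 0R0, 0R1, 1R0, 1R1
Branch closes: q and not q both at 1.
(One branch shown.) All branches close.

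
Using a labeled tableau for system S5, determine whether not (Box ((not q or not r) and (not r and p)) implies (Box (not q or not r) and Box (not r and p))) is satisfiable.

1. not (Box ((not q or not r) and (not r and p)) implies (Box (not q or not r) and Box (not r and p))), w0
2. Box ((not q or not r) and (not r and p)), w0
3. not (Box (not q or not r) and Box (not r and p)), w0
4. (not q or not r) and (not r and p), w0
5. not q or not r, w0
6. not r and p, w0
7. not r, w0
8. p, w0
9. not Box (not r and p), w0
10. not (not r and p), w1
11. (not q or not r) and (not r and p), w1
12. not q or not r, w1
13. not r and p, w1
14. not r, w1
15. p, w1
16. not p, w1
Accessibility: w0Rw0, w0Rw1, w1Rw0, w1Rw1
Branch closes: p and not p both at w1.
(One branch shown.) All branches close.

Unsatisfiable (every branch closes)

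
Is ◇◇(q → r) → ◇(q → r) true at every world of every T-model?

Not valid

Tableau for the negation ¬(◇◇(q → r) → ◇(q → r)):
1. ¬(◇◇(q → r) → ◇(q → r)), u
2. ◇◇(q → r), u
3. ¬◇(q → r), u
4. ¬(q → r), u
5. q, u
6. ¬r, u
7. ◇(q → r), v
8. ¬(q → r), v
9. q, v
10. ¬r, v
11. q → r, w
12. r, w
Accessibility: uRu, uRv, vRv, vRw, wRw
The negation has an open branch (countermodel exists).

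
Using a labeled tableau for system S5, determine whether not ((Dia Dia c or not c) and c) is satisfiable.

1. not ((Dia Dia c or not c) and c), u
2. not c, u
Accessibility: uRu

Satisfiable (open branch found)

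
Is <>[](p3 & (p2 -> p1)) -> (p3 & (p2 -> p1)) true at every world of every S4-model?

Tableau for the negation ~(<>[](p3 & (p2 -> p1)) -> (p3 & (p2 -> p1))):
1. ~(<>[](p3 & (p2 -> p1)) -> (p3 & (p2 -> p1))), w0
2. <>[](p3 & (p2 -> p1)), w0
3. ~(p3 & (p2 -> p1)), w0
4. ~(p2 -> p1), w0
5. p2, w0
6. ~p1, w0
7. [](p3 & (p2 -> p1)), w1
8. p3 & (p2 -> p1), w1
9. p3, w1
10. p2 -> p1, w1
11. p1, w1
Accessibility: w0Rw0, w0Rw1, w1Rw1
The negation has an open branch (countermodel exists).

No, not valid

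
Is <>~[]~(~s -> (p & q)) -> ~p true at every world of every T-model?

Tableau for the negation ~(<>~[]~(~s -> (p & q)) -> ~p):
1. ~(<>~[]~(~s -> (p & q)) -> ~p), w0
2. <>~[]~(~s -> (p & q)), w0
3. p, w0
4. ~[]~(~s -> (p & q)), w1
5. ~s -> (p & q), w2
6. p & q, w2
7. p, w2
8. q, w2
Accessibility: w0Rw0, w0Rw1, w1Rw1, w1Rw2, w2Rw2
The negation has an open branch (countermodel exists).

Not valid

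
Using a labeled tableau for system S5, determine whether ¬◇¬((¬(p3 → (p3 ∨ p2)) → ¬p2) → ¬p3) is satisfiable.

1. ¬◇¬((¬(p3 → (p3 ∨ p2)) → ¬p2) → ¬p3), w0
2. (¬(p3 → (p3 ∨ p2)) → ¬p2) → ¬p3, w0
3. ¬p3, w0
Accessibility: w0Rw0

Satisfiable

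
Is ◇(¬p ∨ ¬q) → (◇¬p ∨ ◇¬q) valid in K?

Valid

Tableau for the negation ¬(◇(¬p ∨ ¬q) → (◇¬p ∨ ◇¬q)):
1. ¬(◇(¬p ∨ ¬q) → (◇¬p ∨ ◇¬q)), 0
2. ◇(¬p ∨ ¬q), 0   [¬→-rule on 1]
3. ¬(◇¬p ∨ ◇¬q), 0   [¬→-rule on 1]
4. ¬◇¬p, 0   [¬∨-rule on 3]
5. ¬◇¬q, 0   [¬∨-rule on 3]
6. ¬p ∨ ¬q, 1   [◇-rule on 2: fresh world 1, 0R1]
7. p, 1   [¬◇-rule on 4 via 0R1]
8. q, 1   [¬◇-rule on 5 via 0R1]
9. ¬q, 1   [∨-rule on 6 (branches; this branch)]
Accessibility: 0R1
Branch closes: q and ¬q both at 1.
All branches of the negation close; one closing branch shown above.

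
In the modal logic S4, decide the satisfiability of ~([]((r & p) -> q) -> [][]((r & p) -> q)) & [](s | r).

1. ~([]((r & p) -> q) -> [][]((r & p) -> q)) & [](s | r), w0
2. ~([]((r & p) -> q) -> [][]((r & p) -> q)), w0   [&-rule on 1]
3. [](s | r), w0   [&-rule on 1]
4. []((r & p) -> q), w0   [~->-rule on 2]
5. ~[][]((r & p) -> q), w0   [~->-rule on 2]
6. s | r, w0   [[]-rule on 3 via w0Rw0]
7. (r & p) -> q, w0   [[]-rule on 4 via w0Rw0]
8. r, w0   [|-rule on 6 (branches; this branch)]
9. ~(r & p), w0   [->-rule on 7 (branches; this branch)]
10. ~p, w0   [~&-rule on 9 (branches; this branch)]
11. ~[]((r & p) -> q), w1   [~[]-rule on 5: fresh world w1, w0Rw1]
12. s | r, w1   [[]-rule on 3 via w0Rw1]
13. (r & p) -> q, w1   [[]-rule on 4 via w0Rw1]
14. r, w1   [|-rule on 12 (branches; this branch)]
15. ~(r & p), w1   [->-rule on 13 (branches; this branch)]
16. ~p, w1   [~&-rule on 15 (branches; this branch)]
17. ~((r & p) -> q), w2   [~[]-rule on 11: fresh world w2, w1Rw2]
18. r & p, w2   [~->-rule on 17]
19. ~q, w2   [~->-rule on 17]
20. r, w2   [&-rule on 18]
21. p, w2   [&-rule on 18]
22. s | r, w2   [[]-rule on 3 via w0Rw2]
23. (r & p) -> q, w2   [[]-rule on 4 via w0Rw2]
24. ~(r & p), w2   [->-rule on 23 (branches; this branch)]
25. ~p, w2   [~&-rule on 24 (branches; this branch)]
Accessibility: w0Rw0, w0Rw1, w0Rw2, w1Rw1, w1Rw2, w2Rw2
Branch closes: p and ~p both at w2.
All branches of the tableau close; one closing branch shown above.

Unsatisfiable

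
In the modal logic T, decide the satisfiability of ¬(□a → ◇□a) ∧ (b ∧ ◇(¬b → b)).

1. ¬(□a → ◇□a) ∧ (b ∧ ◇(¬b → b)), 0
2. ¬(□a → ◇□a), 0   [∧-rule on 1]
3. b ∧ ◇(¬b → b), 0   [∧-rule on 1]
4. □a, 0   [¬→-rule on 2]
5. ¬◇□a, 0   [¬→-rule on 2]
6. b, 0   [∧-rule on 3]
7. ◇(¬b → b), 0   [∧-rule on 3]
8. a, 0   [□-rule on 4 via 0R0]
9. ¬□a, 0   [¬◇-rule on 5 via 0R0]
10. ¬b → b, 1   [◇-rule on 7: fresh world 1, 0R1]
11. a, 1   [□-rule on 4 via 0R1]
12. ¬□a, 1   [¬◇-rule on 5 via 0R1]
13. b, 1   [→-rule on 10 (branches; this branch)]
14. ¬a, 2   [¬□-rule on 9: fresh world 2, 0R2]
15. a, 2   [□-rule on 4 via 0R2]
Accessibility: 0R0, 0R1, 0R2, 1R1, 2R2
Branch closes: a and ¬a both at 2.
(One branch shown.) All branches close.

Unsatisfiable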